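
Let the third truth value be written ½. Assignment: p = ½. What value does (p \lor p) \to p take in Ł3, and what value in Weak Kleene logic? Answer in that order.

In Ł3: p \lor p = ½ \lor ½ = ½
(p \lor p) \to p = ½ \to ½ = T  [min(1, 1−½+½)]
In Weak Kleene logic: p \lor p = ½ \lor ½ = ½
(p \lor p) \to p = ½ \to ½ = ½  [any arg is the third value ⇒ result is the third value]
They differ because Ł3 and Weak Kleene logic treat ½ differently under the binary connectives.

T; ½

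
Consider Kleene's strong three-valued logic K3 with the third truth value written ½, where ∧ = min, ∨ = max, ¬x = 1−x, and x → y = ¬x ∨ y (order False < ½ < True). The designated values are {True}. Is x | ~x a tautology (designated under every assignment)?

No

Countermodel: x=½ gives ½, which is not designated.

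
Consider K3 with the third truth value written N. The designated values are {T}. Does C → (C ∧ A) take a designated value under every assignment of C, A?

No

Countermodel: C=T, A=N gives N, which is not designated.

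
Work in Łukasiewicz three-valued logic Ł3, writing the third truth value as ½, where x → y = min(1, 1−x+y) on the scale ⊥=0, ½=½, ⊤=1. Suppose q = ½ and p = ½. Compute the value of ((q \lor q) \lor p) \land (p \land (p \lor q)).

½

q \lor q = ½ \lor ½ = ½
(q \lor q) \lor p = ½ \lor ½ = ½
p \lor q = ½ \lor ½ = ½
p \land (p \lor q) = ½ \land ½ = ½
((q \lor q) \lor p) \land (p \land (p \lor q)) = ½ \land ½ = ½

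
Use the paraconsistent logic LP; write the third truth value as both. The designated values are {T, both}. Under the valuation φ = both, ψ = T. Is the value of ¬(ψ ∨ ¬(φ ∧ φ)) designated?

No

φ ∧ φ = both ∧ both = both
¬(φ ∧ φ) = ¬both = both
ψ ∨ ¬(φ ∧ φ) = T ∨ both = T
¬(ψ ∨ ¬(φ ∧ φ)) = ¬T = F
F ∉ {T, both}.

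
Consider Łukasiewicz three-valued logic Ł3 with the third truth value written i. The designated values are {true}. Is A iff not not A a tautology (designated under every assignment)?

Every assignment of A over {true, i, false} gives a value in {true}.
In particular, with A=i: A iff not not A = true.

Yes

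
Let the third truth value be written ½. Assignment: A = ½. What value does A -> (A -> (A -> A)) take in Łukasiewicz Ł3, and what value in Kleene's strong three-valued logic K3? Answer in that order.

1; ½

In Łukasiewicz Ł3: A -> A = ½ -> ½ = 1  [min(1, 1−½+½)]
A -> (A -> A) = ½ -> 1 = 1
A -> (A -> (A -> A)) = ½ -> 1 = 1
In Kleene's strong three-valued logic K3: A -> A = ½ -> ½ = ½
A -> (A -> A) = ½ -> ½ = ½
A -> (A -> (A -> A)) = ½ -> ½ = ½
They differ because Łukasiewicz Ł3 and Kleene's strong three-valued logic K3 treat ½ differently under implication.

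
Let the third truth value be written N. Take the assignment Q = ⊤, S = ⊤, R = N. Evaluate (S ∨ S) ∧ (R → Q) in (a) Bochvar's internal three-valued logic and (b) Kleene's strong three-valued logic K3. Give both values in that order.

In Bochvar's internal three-valued logic: S ∨ S = ⊤ ∨ ⊤ = ⊤
R → Q = N → ⊤ = N  [any arg is the third value ⇒ result is the third value]
(S ∨ S) ∧ (R → Q) = ⊤ ∧ N = N
In Kleene's strong three-valued logic K3: S ∨ S = ⊤ ∨ ⊤ = ⊤
R → Q = N → ⊤ = ⊤  [¬N ∨ ⊤]
(S ∨ S) ∧ (R → Q) = ⊤ ∧ ⊤ = ⊤
They differ because Bochvar's internal three-valued logic and Kleene's strong three-valued logic K3 treat N differently under the binary connectives.

N; ⊤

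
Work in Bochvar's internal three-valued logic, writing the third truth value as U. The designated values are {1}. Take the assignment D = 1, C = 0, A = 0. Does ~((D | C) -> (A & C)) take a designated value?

D | C = 1 | 0 = 1
A & C = 0 & 0 = 0
(D | C) -> (A & C) = 1 -> 0 = 0
~((D | C) -> (A & C)) = ~0 = 1
1 ∈ {1}.

Yes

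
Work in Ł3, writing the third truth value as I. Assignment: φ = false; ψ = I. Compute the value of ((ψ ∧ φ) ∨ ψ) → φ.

ψ ∧ φ = I ∧ false = false
(ψ ∧ φ) ∨ ψ = false ∨ I = I
((ψ ∧ φ) ∨ ψ) → φ = I → false = I  [min(1, 1−½+0)]

I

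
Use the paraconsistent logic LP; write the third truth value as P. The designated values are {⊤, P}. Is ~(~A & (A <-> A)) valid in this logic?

Countermodel: A=⊥ gives ⊥, which is not designated.

No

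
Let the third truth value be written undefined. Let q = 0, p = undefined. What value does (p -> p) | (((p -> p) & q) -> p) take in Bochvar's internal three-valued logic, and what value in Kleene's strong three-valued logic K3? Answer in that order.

In Bochvar's internal three-valued logic: p -> p = undefined -> undefined = undefined  [any arg is the third value ⇒ result is the third value]
p -> p = undefined -> undefined = undefined
(p -> p) & q = undefined & 0 = undefined
((p -> p) & q) -> p = undefined -> undefined = undefined
(p -> p) | (((p -> p) & q) -> p) = undefined | undefined = undefined
In Kleene's strong three-valued logic K3: p -> p = undefined -> undefined = undefined  [~undefined | undefined]
p -> p = undefined -> undefined = undefined
(p -> p) & q = undefined & 0 = 0
((p -> p) & q) -> p = 0 -> undefined = 1
(p -> p) | (((p -> p) & q) -> p) = undefined | 1 = 1
They differ because Bochvar's internal three-valued logic and Kleene's strong three-valued logic K3 treat undefined differently under the binary connectives.

undefined; 1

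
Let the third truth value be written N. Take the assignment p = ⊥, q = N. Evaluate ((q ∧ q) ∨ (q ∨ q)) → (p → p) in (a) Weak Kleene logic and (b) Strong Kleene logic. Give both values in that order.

In Weak Kleene logic: q ∧ q = N ∧ N = N
q ∨ q = N ∨ N = N
(q ∧ q) ∨ (q ∨ q) = N ∨ N = N
p → p = ⊥ → ⊥ = ⊤
((q ∧ q) ∨ (q ∨ q)) → (p → p) = N → ⊤ = N  [any arg is the third value ⇒ result is the third value]
In Strong Kleene logic: q ∧ q = N ∧ N = N
q ∨ q = N ∨ N = N
(q ∧ q) ∨ (q ∨ q) = N ∨ N = N
p → p = ⊥ → ⊥ = ⊤
((q ∧ q) ∨ (q ∨ q)) → (p → p) = N → ⊤ = ⊤  [¬N ∨ ⊤]
They differ because Weak Kleene logic and Strong Kleene logic treat N differently under the binary connectives.

N; ⊤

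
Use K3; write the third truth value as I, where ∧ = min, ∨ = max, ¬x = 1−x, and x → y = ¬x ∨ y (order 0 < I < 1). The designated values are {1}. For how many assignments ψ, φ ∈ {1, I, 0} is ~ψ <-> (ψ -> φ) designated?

Designated under: (ψ=1, φ=0); (ψ=0, φ=1); (ψ=0, φ=I); (ψ=0, φ=0).

4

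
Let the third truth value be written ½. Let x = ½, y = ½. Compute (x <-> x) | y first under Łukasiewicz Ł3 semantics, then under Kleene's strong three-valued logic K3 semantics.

True; ½

In Łukasiewicz Ł3: x <-> x = ½ <-> ½ = True
(x <-> x) | y = True | ½ = True
In Kleene's strong three-valued logic K3: x <-> x = ½ <-> ½ = ½
(x <-> x) | y = ½ | ½ = ½
They differ because Łukasiewicz Ł3 and Kleene's strong three-valued logic K3 treat ½ differently under implication.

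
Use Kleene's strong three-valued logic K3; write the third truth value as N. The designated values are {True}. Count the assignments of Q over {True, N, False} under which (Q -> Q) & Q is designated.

1

Q=True: True ✓
Q=N: N ·
Q=False: False ·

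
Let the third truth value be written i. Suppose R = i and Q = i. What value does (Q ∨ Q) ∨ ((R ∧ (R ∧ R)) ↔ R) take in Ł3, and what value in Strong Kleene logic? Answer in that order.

In Ł3: Q ∨ Q = i ∨ i = i
R ∧ R = i ∧ i = i
R ∧ (R ∧ R) = i ∧ i = i
(R ∧ (R ∧ R)) ↔ R = i ↔ i = T  [1 − |½−½|]
(Q ∨ Q) ∨ ((R ∧ (R ∧ R)) ↔ R) = i ∨ T = T
In Strong Kleene logic: Q ∨ Q = i ∨ i = i
R ∧ R = i ∧ i = i
R ∧ (R ∧ R) = i ∧ i = i
(R ∧ (R ∧ R)) ↔ R = i ↔ i = i
(Q ∨ Q) ∨ ((R ∧ (R ∧ R)) ↔ R) = i ∨ i = i
They differ because Ł3 and Strong Kleene logic treat i differently under implication.

T; i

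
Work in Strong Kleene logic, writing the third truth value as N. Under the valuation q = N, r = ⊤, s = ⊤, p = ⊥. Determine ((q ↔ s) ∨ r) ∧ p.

⊥

q ↔ s = N ↔ ⊤ = N
(q ↔ s) ∨ r = N ∨ ⊤ = ⊤
((q ↔ s) ∨ r) ∧ p = ⊤ ∧ ⊥ = ⊥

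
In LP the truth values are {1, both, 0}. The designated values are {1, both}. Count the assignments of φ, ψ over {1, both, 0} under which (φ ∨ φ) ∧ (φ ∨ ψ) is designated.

6

Of the 9 assignments, 6 give a value in {1, both}.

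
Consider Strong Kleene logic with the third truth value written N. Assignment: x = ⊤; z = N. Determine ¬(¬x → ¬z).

⊥

¬x = ¬⊤ = ⊥
¬z = ¬N = N
¬x → ¬z = ⊥ → N = ⊤
¬(¬x → ¬z) = ¬⊤ = ⊥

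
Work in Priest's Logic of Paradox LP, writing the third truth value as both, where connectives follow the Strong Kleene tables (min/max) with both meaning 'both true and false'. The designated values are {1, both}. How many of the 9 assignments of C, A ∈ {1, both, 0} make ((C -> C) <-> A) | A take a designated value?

7

Of the 9 assignments, 7 give a value in {1, both}.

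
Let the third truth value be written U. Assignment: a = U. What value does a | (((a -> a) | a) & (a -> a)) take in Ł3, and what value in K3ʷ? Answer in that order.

⊤; U

In Ł3: a -> a = U -> U = ⊤  [min(1, 1−½+½)]
(a -> a) | a = ⊤ | U = ⊤
a -> a = U -> U = ⊤
((a -> a) | a) & (a -> a) = ⊤ & ⊤ = ⊤
a | (((a -> a) | a) & (a -> a)) = U | ⊤ = ⊤
In K3ʷ: a -> a = U -> U = U  [any arg is the third value ⇒ result is the third value]
(a -> a) | a = U | U = U
a -> a = U -> U = U
((a -> a) | a) & (a -> a) = U & U = U
a | (((a -> a) | a) & (a -> a)) = U | U = U
They differ because Ł3 and K3ʷ treat U differently under the binary connectives.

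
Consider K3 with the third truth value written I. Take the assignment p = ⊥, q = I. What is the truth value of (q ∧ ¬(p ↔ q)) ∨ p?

I

p ↔ q = ⊥ ↔ I = I
¬(p ↔ q) = ¬I = I
q ∧ ¬(p ↔ q) = I ∧ I = I
(q ∧ ¬(p ↔ q)) ∨ p = I ∨ ⊥ = I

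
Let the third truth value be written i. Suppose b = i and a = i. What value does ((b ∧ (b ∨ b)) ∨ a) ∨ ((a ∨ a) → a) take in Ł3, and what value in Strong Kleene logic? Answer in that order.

⊤; i

In Ł3: b ∨ b = i ∨ i = i
b ∧ (b ∨ b) = i ∧ i = i
(b ∧ (b ∨ b)) ∨ a = i ∨ i = i
a ∨ a = i ∨ i = i
(a ∨ a) → a = i → i = ⊤
((b ∧ (b ∨ b)) ∨ a) ∨ ((a ∨ a) → a) = i ∨ ⊤ = ⊤
In Strong Kleene logic: b ∨ b = i ∨ i = i
b ∧ (b ∨ b) = i ∧ i = i
(b ∧ (b ∨ b)) ∨ a = i ∨ i = i
a ∨ a = i ∨ i = i
(a ∨ a) → a = i → i = i  [¬i ∨ i]
((b ∧ (b ∨ b)) ∨ a) ∨ ((a ∨ a) → a) = i ∨ i = i
They differ because Ł3 and Strong Kleene logic treat i differently under implication.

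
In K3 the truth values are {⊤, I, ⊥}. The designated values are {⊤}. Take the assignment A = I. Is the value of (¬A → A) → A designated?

No

¬A = ¬I = I
¬A → A = I → I = I  [¬I ∨ I]
(¬A → A) → A = I → I = I
I ∉ {⊤}.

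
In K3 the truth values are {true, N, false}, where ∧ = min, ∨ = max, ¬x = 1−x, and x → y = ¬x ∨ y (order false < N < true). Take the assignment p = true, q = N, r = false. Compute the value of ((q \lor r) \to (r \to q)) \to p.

true

q \lor r = N \lor false = N
r \to q = false \to N = true
(q \lor r) \to (r \to q) = N \to true = true
((q \lor r) \to (r \to q)) \to p = true \to true = true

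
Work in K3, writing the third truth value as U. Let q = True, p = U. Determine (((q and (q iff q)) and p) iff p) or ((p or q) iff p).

q iff q = True iff True = True
q and (q iff q) = True and True = True
(q and (q iff q)) and p = True and U = U
((q and (q iff q)) and p) iff p = U iff U = U
p or q = U or True = True
(p or q) iff p = True iff U = U
(((q and (q iff q)) and p) iff p) or ((p or q) iff p) = U or U = U

U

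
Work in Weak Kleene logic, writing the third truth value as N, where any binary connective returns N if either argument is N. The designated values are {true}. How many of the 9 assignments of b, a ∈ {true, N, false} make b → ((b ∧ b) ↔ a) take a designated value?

Designated under: (b=true, a=true); (b=false, a=true); (b=false, a=false).

3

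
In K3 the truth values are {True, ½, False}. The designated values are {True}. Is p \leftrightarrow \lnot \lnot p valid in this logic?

Countermodel: p=½ gives ½, which is not designated.

No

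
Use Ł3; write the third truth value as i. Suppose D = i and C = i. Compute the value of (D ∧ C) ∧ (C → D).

D ∧ C = i ∧ i = i
C → D = i → i = 1
(D ∧ C) ∧ (C → D) = i ∧ 1 = i

i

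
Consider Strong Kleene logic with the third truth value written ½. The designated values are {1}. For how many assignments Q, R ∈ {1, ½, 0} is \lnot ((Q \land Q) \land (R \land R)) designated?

Of the 9 assignments, 5 give a value in {1}.

5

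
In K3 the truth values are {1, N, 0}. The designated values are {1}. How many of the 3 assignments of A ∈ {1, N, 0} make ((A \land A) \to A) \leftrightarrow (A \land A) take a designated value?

A=1: 1 ✓
A=N: N ·
A=0: 0 ·

1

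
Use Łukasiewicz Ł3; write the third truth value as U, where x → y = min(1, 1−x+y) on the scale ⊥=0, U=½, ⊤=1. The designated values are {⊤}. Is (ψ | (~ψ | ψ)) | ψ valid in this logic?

No

Countermodel: ψ=U gives U, which is not designated.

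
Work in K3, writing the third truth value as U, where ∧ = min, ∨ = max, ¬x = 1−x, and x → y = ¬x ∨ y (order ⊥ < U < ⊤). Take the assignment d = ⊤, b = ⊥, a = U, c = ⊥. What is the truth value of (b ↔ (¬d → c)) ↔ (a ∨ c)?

¬d = ¬⊤ = ⊥
¬d → c = ⊥ → ⊥ = ⊤
b ↔ (¬d → c) = ⊥ ↔ ⊤ = ⊥
a ∨ c = U ∨ ⊥ = U
(b ↔ (¬d → c)) ↔ (a ∨ c) = ⊥ ↔ U = U

U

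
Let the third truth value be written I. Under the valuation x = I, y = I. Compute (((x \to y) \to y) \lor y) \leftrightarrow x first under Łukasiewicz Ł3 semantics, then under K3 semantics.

In Łukasiewicz Ł3: x \to y = I \to I = True  [min(1, 1−½+½)]
(x \to y) \to y = True \to I = I
((x \to y) \to y) \lor y = I \lor I = I
(((x \to y) \to y) \lor y) \leftrightarrow x = I \leftrightarrow I = True
In K3: x \to y = I \to I = I
(x \to y) \to y = I \to I = I
((x \to y) \to y) \lor y = I \lor I = I
(((x \to y) \to y) \lor y) \leftrightarrow x = I \leftrightarrow I = I
They differ because Łukasiewicz Ł3 and K3 treat I differently under implication.

True; I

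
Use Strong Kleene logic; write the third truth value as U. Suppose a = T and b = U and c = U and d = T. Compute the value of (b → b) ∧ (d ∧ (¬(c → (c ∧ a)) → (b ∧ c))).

b → b = U → U = U  [¬U ∨ U]
c ∧ a = U ∧ T = U
c → (c ∧ a) = U → U = U
¬(c → (c ∧ a)) = ¬U = U
b ∧ c = U ∧ U = U
¬(c → (c ∧ a)) → (b ∧ c) = U → U = U
d ∧ (¬(c → (c ∧ a)) → (b ∧ c)) = T ∧ U = U
(b → b) ∧ (d ∧ (¬(c → (c ∧ a)) → (b ∧ c))) = U ∧ U = U

U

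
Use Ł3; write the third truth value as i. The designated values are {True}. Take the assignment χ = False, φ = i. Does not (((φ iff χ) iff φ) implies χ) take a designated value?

φ iff χ = i iff False = i
(φ iff χ) iff φ = i iff i = True
((φ iff χ) iff φ) implies χ = True implies False = False
not (((φ iff χ) iff φ) implies χ) = not False = True
True ∈ {True}.

Yes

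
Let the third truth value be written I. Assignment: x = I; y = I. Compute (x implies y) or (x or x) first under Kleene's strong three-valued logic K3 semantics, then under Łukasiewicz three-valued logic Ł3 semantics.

I; T

In Kleene's strong three-valued logic K3: x implies y = I implies I = I  [not I or I]
x or x = I or I = I
(x implies y) or (x or x) = I or I = I
In Łukasiewicz three-valued logic Ł3: x implies y = I implies I = T  [min(1, 1−½+½)]
x or x = I or I = I
(x implies y) or (x or x) = T or I = T
They differ because Kleene's strong three-valued logic K3 and Łukasiewicz three-valued logic Ł3 treat I differently under implication.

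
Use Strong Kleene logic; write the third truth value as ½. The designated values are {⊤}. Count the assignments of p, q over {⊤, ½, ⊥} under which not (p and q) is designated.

5

Of the 9 assignments, 5 give a value in {⊤}.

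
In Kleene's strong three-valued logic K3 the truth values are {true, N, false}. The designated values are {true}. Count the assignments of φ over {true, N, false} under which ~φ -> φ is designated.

φ=true: true ✓
φ=N: N ·
φ=false: false ·

1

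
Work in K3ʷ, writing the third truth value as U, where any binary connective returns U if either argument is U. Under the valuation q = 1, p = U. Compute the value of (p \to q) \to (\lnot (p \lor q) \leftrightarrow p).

p \to q = U \to 1 = U  [any arg is the third value ⇒ result is the third value]
p \lor q = U \lor 1 = U
\lnot (p \lor q) = \lnot U = U
\lnot (p \lor q) \leftrightarrow p = U \leftrightarrow U = U
(p \to q) \to (\lnot (p \lor q) \leftrightarrow p) = U \to U = U

U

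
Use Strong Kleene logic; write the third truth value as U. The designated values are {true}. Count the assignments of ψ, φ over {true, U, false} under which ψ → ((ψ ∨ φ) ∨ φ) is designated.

Of the 9 assignments, 7 give a value in {true}.

7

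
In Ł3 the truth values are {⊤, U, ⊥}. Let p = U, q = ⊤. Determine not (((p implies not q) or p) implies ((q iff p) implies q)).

not q = not ⊤ = ⊥
p implies not q = U implies ⊥ = U
(p implies not q) or p = U or U = U
q iff p = ⊤ iff U = U
(q iff p) implies q = U implies ⊤ = ⊤
((p implies not q) or p) implies ((q iff p) implies q) = U implies ⊤ = ⊤
not (((p implies not q) or p) implies ((q iff p) implies q)) = not ⊤ = ⊥

⊥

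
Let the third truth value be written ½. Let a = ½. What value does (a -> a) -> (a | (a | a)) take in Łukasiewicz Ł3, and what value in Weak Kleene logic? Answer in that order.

In Łukasiewicz Ł3: a -> a = ½ -> ½ = T  [min(1, 1−½+½)]
a | a = ½ | ½ = ½
a | (a | a) = ½ | ½ = ½
(a -> a) -> (a | (a | a)) = T -> ½ = ½
In Weak Kleene logic: a -> a = ½ -> ½ = ½  [any arg is the third value ⇒ result is the third value]
a | a = ½ | ½ = ½
a | (a | a) = ½ | ½ = ½
(a -> a) -> (a | (a | a)) = ½ -> ½ = ½

½; ½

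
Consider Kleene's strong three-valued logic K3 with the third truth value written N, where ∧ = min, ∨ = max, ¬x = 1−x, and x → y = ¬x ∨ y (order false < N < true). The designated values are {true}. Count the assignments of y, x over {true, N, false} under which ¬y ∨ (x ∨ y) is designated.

7

Of the 9 assignments, 7 give a value in {true}.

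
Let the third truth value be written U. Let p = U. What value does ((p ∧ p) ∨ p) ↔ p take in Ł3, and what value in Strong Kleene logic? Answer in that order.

1; U

In Ł3: p ∧ p = U ∧ U = U
(p ∧ p) ∨ p = U ∨ U = U
((p ∧ p) ∨ p) ↔ p = U ↔ U = 1  [1 − |½−½|]
In Strong Kleene logic: p ∧ p = U ∧ U = U
(p ∧ p) ∨ p = U ∨ U = U
((p ∧ p) ∨ p) ↔ p = U ↔ U = U
They differ because Ł3 and Strong Kleene logic treat U differently under implication.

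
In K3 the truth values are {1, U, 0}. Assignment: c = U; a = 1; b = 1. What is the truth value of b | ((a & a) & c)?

a & a = 1 & 1 = 1
(a & a) & c = 1 & U = U
b | ((a & a) & c) = 1 | U = 1

1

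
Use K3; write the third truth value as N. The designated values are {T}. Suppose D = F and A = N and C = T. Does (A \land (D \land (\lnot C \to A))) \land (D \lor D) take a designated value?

\lnot C = \lnot T = F
\lnot C \to A = F \to N = T
D \land (\lnot C \to A) = F \land T = F
A \land (D \land (\lnot C \to A)) = N \land F = F
D \lor D = F \lor F = F
(A \land (D \land (\lnot C \to A))) \land (D \lor D) = F \land F = F
F ∉ {T}.

No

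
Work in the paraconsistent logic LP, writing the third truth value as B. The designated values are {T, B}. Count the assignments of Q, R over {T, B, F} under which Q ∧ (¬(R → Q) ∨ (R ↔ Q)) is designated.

Of the 9 assignments, 5 give a value in {T, B}.

5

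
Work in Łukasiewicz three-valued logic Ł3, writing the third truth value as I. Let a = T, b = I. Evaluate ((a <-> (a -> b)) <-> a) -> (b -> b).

a -> b = T -> I = I  [min(1, 1−1+½)]
a <-> (a -> b) = T <-> I = I
(a <-> (a -> b)) <-> a = I <-> T = I
b -> b = I -> I = T
((a <-> (a -> b)) <-> a) -> (b -> b) = I -> T = T

T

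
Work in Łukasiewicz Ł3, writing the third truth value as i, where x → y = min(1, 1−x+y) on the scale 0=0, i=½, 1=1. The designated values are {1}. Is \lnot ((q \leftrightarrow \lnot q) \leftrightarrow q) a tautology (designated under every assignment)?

Countermodel: q=i gives i, which is not designated.

No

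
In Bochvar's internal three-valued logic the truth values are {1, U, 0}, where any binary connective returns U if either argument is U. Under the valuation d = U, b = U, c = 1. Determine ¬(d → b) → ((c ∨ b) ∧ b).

d → b = U → U = U  [any arg is the third value ⇒ result is the third value]
¬(d → b) = ¬U = U
c ∨ b = 1 ∨ U = U
(c ∨ b) ∧ b = U ∧ U = U
¬(d → b) → ((c ∨ b) ∧ b) = U → U = U

U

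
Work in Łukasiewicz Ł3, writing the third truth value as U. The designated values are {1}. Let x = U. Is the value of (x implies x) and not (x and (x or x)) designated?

No

x implies x = U implies U = 1
x or x = U or U = U
x and (x or x) = U and U = U
not (x and (x or x)) = not U = U
(x implies x) and not (x and (x or x)) = 1 and U = U
U ∉ {1}.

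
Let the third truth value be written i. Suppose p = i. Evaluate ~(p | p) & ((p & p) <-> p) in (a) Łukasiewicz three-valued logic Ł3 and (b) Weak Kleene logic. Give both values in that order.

i; i

In Łukasiewicz three-valued logic Ł3: p | p = i | i = i
~(p | p) = ~i = i
p & p = i & i = i
(p & p) <-> p = i <-> i = True  [1 − |½−½|]
~(p | p) & ((p & p) <-> p) = i & True = i
In Weak Kleene logic: p | p = i | i = i
~(p | p) = ~i = i
p & p = i & i = i
(p & p) <-> p = i <-> i = i
~(p | p) & ((p & p) <-> p) = i & i = i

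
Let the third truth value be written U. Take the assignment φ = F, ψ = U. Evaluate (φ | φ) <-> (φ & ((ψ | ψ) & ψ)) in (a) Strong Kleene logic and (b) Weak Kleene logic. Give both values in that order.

In Strong Kleene logic: φ | φ = F | F = F
ψ | ψ = U | U = U
(ψ | ψ) & ψ = U & U = U
φ & ((ψ | ψ) & ψ) = F & U = F
(φ | φ) <-> (φ & ((ψ | ψ) & ψ)) = F <-> F = T
In Weak Kleene logic: φ | φ = F | F = F
ψ | ψ = U | U = U
(ψ | ψ) & ψ = U & U = U
φ & ((ψ | ψ) & ψ) = F & U = U
(φ | φ) <-> (φ & ((ψ | ψ) & ψ)) = F <-> U = U
They differ because Strong Kleene logic and Weak Kleene logic treat U differently under the binary connectives.

T; U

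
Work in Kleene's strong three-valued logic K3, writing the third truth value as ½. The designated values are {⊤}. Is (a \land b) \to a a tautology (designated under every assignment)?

No

Countermodel: a=½, b=⊤ gives ½, which is not designated.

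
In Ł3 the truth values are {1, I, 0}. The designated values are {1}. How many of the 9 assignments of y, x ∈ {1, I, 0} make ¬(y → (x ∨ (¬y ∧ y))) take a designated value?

Designated under: (y=1, x=0).

1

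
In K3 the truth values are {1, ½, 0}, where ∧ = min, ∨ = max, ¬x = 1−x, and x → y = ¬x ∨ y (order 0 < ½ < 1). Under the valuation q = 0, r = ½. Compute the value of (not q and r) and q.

0

not q = not 0 = 1
not q and r = 1 and ½ = ½
(not q and r) and q = ½ and 0 = 0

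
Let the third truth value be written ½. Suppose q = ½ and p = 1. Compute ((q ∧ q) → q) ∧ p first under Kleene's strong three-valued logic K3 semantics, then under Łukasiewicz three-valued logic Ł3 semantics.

In Kleene's strong three-valued logic K3: q ∧ q = ½ ∧ ½ = ½
(q ∧ q) → q = ½ → ½ = ½  [¬½ ∨ ½]
((q ∧ q) → q) ∧ p = ½ ∧ 1 = ½
In Łukasiewicz three-valued logic Ł3: q ∧ q = ½ ∧ ½ = ½
(q ∧ q) → q = ½ → ½ = 1  [min(1, 1−½+½)]
((q ∧ q) → q) ∧ p = 1 ∧ 1 = 1
They differ because Kleene's strong three-valued logic K3 and Łukasiewicz three-valued logic Ł3 treat ½ differently under implication.

½; 1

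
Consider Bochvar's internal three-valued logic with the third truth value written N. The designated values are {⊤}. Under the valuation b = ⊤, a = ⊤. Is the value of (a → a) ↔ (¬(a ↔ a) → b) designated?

a → a = ⊤ → ⊤ = ⊤
a ↔ a = ⊤ ↔ ⊤ = ⊤
¬(a ↔ a) = ¬⊤ = ⊥
¬(a ↔ a) → b = ⊥ → ⊤ = ⊤
(a → a) ↔ (¬(a ↔ a) → b) = ⊤ ↔ ⊤ = ⊤
⊤ ∈ {⊤}.

Yes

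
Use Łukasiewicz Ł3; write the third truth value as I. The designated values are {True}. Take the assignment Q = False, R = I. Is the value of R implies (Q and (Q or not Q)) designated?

not Q = not False = True
Q or not Q = False or True = True
Q and (Q or not Q) = False and True = False
R implies (Q and (Q or not Q)) = I implies False = I
I ∉ {True}.

No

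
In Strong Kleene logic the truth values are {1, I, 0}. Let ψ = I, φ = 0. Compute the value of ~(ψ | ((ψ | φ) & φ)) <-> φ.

I

ψ | φ = I | 0 = I
(ψ | φ) & φ = I & 0 = 0
ψ | ((ψ | φ) & φ) = I | 0 = I
~(ψ | ((ψ | φ) & φ)) = ~I = I
~(ψ | ((ψ | φ) & φ)) <-> φ = I <-> 0 = I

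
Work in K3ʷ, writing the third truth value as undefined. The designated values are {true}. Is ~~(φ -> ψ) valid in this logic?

Countermodel: φ=true, ψ=undefined gives undefined, which is not designated.

No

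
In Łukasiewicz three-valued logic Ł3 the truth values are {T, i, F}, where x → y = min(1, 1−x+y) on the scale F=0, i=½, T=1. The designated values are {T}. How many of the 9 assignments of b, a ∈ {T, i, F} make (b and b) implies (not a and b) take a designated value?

Of the 9 assignments, 6 give a value in {T}.

6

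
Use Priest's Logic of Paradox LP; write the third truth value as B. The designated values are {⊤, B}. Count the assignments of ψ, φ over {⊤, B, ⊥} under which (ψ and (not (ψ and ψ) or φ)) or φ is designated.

Of the 9 assignments, 7 give a value in {⊤, B}.

7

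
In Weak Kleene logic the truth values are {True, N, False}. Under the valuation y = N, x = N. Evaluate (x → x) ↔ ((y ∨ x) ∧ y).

x → x = N → N = N  [any arg is the third value ⇒ result is the third value]
y ∨ x = N ∨ N = N
(y ∨ x) ∧ y = N ∧ N = N
(x → x) ↔ ((y ∨ x) ∧ y) = N ↔ N = N

N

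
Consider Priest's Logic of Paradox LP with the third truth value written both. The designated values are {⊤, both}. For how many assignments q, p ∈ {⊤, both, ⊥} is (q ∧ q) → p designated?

8

Of the 9 assignments, 8 give a value in {⊤, both}.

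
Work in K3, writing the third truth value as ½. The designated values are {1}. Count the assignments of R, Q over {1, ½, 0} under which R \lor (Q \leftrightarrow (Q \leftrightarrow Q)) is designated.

Of the 9 assignments, 5 give a value in {1}.

5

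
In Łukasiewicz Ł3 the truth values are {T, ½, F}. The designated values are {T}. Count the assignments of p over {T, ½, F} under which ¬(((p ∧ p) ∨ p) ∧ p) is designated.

1

p=T: F ·
p=½: ½ ·
p=F: T ✓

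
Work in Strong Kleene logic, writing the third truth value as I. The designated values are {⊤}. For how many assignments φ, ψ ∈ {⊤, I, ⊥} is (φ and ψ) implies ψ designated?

7

Of the 9 assignments, 7 give a value in {⊤}.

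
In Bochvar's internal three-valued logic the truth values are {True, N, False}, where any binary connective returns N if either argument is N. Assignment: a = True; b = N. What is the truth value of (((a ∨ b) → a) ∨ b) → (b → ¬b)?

a ∨ b = True ∨ N = N
(a ∨ b) → a = N → True = N  [any arg is the third value ⇒ result is the third value]
((a ∨ b) → a) ∨ b = N ∨ N = N
¬b = ¬N = N
b → ¬b = N → N = N
(((a ∨ b) → a) ∨ b) → (b → ¬b) = N → N = N

N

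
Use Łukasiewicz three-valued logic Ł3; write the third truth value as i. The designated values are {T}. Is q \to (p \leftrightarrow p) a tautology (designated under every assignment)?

Every assignment of q, p over {T, i, F} gives a value in {T}.
In particular, with q=i, p=i: q \to (p \leftrightarrow p) = T.

Yes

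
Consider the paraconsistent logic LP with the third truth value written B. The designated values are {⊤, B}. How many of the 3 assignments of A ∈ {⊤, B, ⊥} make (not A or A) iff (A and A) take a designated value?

2

A=⊤: ⊤ ✓
A=B: B ✓
A=⊥: ⊥ ·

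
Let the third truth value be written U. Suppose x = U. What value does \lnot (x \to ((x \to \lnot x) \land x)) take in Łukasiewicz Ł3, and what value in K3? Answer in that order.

In Łukasiewicz Ł3: \lnot x = \lnot U = U
x \to \lnot x = U \to U = true  [min(1, 1−½+½)]
(x \to \lnot x) \land x = true \land U = U
x \to ((x \to \lnot x) \land x) = U \to U = true
\lnot (x \to ((x \to \lnot x) \land x)) = \lnot true = false
In K3: \lnot x = \lnot U = U
x \to \lnot x = U \to U = U
(x \to \lnot x) \land x = U \land U = U
x \to ((x \to \lnot x) \land x) = U \to U = U
\lnot (x \to ((x \to \lnot x) \land x)) = \lnot U = U
They differ because Łukasiewicz Ł3 and K3 treat U differently under implication.

false; U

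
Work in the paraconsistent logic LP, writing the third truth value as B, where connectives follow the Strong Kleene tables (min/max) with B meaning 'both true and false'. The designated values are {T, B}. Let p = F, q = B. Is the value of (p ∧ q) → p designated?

Yes

p ∧ q = F ∧ B = F
(p ∧ q) → p = F → F = T
T ∈ {T, B}.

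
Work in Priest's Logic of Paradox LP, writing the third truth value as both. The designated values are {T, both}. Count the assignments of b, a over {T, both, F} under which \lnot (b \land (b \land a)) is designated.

Of the 9 assignments, 8 give a value in {T, both}.

8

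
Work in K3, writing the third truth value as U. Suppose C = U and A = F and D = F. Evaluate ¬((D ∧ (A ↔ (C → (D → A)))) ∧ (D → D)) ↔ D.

D → A = F → F = T
C → (D → A) = U → T = T  [¬U ∨ T]
A ↔ (C → (D → A)) = F ↔ T = F
D ∧ (A ↔ (C → (D → A))) = F ∧ F = F
D → D = F → F = T
(D ∧ (A ↔ (C → (D → A)))) ∧ (D → D) = F ∧ T = F
¬((D ∧ (A ↔ (C → (D → A)))) ∧ (D → D)) = ¬F = T
¬((D ∧ (A ↔ (C → (D → A)))) ∧ (D → D)) ↔ D = T ↔ F = F

F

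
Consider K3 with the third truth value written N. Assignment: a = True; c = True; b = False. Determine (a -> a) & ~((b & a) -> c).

a -> a = True -> True = True
b & a = False & True = False
(b & a) -> c = False -> True = True
~((b & a) -> c) = ~True = False
(a -> a) & ~((b & a) -> c) = True & False = False

False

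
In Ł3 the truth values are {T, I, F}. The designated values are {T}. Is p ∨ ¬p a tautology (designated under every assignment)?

No

Countermodel: p=I gives I, which is not designated.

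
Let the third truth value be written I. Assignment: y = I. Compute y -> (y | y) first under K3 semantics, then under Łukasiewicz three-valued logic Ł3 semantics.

I; T

In K3: y | y = I | I = I
y -> (y | y) = I -> I = I
In Łukasiewicz three-valued logic Ł3: y | y = I | I = I
y -> (y | y) = I -> I = T  [min(1, 1−½+½)]
They differ because K3 and Łukasiewicz three-valued logic Ł3 treat I differently under implication.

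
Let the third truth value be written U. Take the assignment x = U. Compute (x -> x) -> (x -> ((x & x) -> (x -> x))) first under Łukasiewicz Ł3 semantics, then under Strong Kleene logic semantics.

In Łukasiewicz Ł3: x -> x = U -> U = true
x & x = U & U = U
x -> x = U -> U = true
(x & x) -> (x -> x) = U -> true = true
x -> ((x & x) -> (x -> x)) = U -> true = true
(x -> x) -> (x -> ((x & x) -> (x -> x))) = true -> true = true
In Strong Kleene logic: x -> x = U -> U = U  [~U | U]
x & x = U & U = U
x -> x = U -> U = U
(x & x) -> (x -> x) = U -> U = U
x -> ((x & x) -> (x -> x)) = U -> U = U
(x -> x) -> (x -> ((x & x) -> (x -> x))) = U -> U = U
They differ because Łukasiewicz Ł3 and Strong Kleene logic treat U differently under implication.

true; U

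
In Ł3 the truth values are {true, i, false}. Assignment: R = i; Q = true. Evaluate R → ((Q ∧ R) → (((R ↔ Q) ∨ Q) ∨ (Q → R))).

true

Q ∧ R = true ∧ i = i
R ↔ Q = i ↔ true = i  [1 − |½−1|]
(R ↔ Q) ∨ Q = i ∨ true = true
Q → R = true → i = i
((R ↔ Q) ∨ Q) ∨ (Q → R) = true ∨ i = true
(Q ∧ R) → (((R ↔ Q) ∨ Q) ∨ (Q → R)) = i → true = true
R → ((Q ∧ R) → (((R ↔ Q) ∨ Q) ∨ (Q → R))) = i → true = true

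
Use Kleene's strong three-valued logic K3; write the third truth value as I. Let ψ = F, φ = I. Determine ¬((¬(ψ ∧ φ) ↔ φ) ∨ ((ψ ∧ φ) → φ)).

F

ψ ∧ φ = F ∧ I = F
¬(ψ ∧ φ) = ¬F = T
¬(ψ ∧ φ) ↔ φ = T ↔ I = I
ψ ∧ φ = F ∧ I = F
(ψ ∧ φ) → φ = F → I = T
(¬(ψ ∧ φ) ↔ φ) ∨ ((ψ ∧ φ) → φ) = I ∨ T = T
¬((¬(ψ ∧ φ) ↔ φ) ∨ ((ψ ∧ φ) → φ)) = ¬T = F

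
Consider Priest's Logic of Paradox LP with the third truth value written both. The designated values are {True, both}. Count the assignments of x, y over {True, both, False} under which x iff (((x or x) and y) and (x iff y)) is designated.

8

Of the 9 assignments, 8 give a value in {True, both}.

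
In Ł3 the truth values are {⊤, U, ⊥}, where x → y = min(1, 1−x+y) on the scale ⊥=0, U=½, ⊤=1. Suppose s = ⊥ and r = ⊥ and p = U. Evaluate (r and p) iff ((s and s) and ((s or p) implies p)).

r and p = ⊥ and U = ⊥
s and s = ⊥ and ⊥ = ⊥
s or p = ⊥ or U = U
(s or p) implies p = U implies U = ⊤  [min(1, 1−½+½)]
(s and s) and ((s or p) implies p) = ⊥ and ⊤ = ⊥
(r and p) iff ((s and s) and ((s or p) implies p)) = ⊥ iff ⊥ = ⊤

⊤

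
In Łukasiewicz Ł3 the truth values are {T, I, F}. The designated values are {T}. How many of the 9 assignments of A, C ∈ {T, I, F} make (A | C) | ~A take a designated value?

7

Of the 9 assignments, 7 give a value in {T}.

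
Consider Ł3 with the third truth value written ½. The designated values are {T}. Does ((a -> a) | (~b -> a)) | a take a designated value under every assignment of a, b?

Every assignment of a, b over {T, ½, F} gives a value in {T}.
In particular, with a=½, b=½: ((a -> a) | (~b -> a)) | a = T.

Yes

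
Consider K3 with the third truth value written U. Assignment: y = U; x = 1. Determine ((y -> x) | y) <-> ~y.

U

y -> x = U -> 1 = 1  [~U | 1]
(y -> x) | y = 1 | U = 1
~y = ~U = U
((y -> x) | y) <-> ~y = 1 <-> U = U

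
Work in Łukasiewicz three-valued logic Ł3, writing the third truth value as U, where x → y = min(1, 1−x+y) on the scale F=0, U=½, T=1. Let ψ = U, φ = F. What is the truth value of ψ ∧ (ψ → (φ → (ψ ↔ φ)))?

ψ ↔ φ = U ↔ F = U  [1 − |½−0|]
φ → (ψ ↔ φ) = F → U = T
ψ → (φ → (ψ ↔ φ)) = U → T = T
ψ ∧ (ψ → (φ → (ψ ↔ φ))) = U ∧ T = U

U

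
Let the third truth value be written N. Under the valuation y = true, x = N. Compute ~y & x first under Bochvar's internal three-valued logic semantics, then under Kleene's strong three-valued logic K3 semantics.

In Bochvar's internal three-valued logic: ~y = ~true = false
~y & x = false & N = N
In Kleene's strong three-valued logic K3: ~y = ~true = false
~y & x = false & N = false
They differ because Bochvar's internal three-valued logic and Kleene's strong three-valued logic K3 treat N differently under the binary connectives.

N; false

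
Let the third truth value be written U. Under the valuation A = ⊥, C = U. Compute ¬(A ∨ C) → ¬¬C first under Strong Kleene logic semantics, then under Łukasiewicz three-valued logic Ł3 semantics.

In Strong Kleene logic: A ∨ C = ⊥ ∨ U = U
¬(A ∨ C) = ¬U = U
¬C = ¬U = U
¬¬C = ¬U = U
¬(A ∨ C) → ¬¬C = U → U = U  [¬U ∨ U]
In Łukasiewicz three-valued logic Ł3: A ∨ C = ⊥ ∨ U = U
¬(A ∨ C) = ¬U = U
¬C = ¬U = U
¬¬C = ¬U = U
¬(A ∨ C) → ¬¬C = U → U = ⊤  [min(1, 1−½+½)]
They differ because Strong Kleene logic and Łukasiewicz three-valued logic Ł3 treat U differently under implication.

U; ⊤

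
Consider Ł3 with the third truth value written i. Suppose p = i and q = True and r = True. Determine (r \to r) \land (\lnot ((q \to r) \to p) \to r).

True

r \to r = True \to True = True
q \to r = True \to True = True
(q \to r) \to p = True \to i = i  [min(1, 1−1+½)]
\lnot ((q \to r) \to p) = \lnot i = i
\lnot ((q \to r) \to p) \to r = i \to True = True
(r \to r) \land (\lnot ((q \to r) \to p) \to r) = True \land True = True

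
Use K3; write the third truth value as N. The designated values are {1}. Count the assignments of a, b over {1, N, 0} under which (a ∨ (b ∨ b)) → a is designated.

Designated under: (a=1, b=1); (a=1, b=N); (a=1, b=0); (a=0, b=0).

4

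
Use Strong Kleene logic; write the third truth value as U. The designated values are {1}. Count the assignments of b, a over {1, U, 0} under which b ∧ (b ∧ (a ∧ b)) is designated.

1

Designated under: (b=1, a=1).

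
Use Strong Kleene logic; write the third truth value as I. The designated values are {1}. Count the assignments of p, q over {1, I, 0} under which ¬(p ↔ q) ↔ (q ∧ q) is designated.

Designated under: (p=0, q=1); (p=0, q=0).

2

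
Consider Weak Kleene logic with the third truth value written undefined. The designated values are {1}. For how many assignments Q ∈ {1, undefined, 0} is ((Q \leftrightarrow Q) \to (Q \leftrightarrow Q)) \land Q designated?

1

Q=1: 1 ✓
Q=undefined: undefined ·
Q=0: 0 ·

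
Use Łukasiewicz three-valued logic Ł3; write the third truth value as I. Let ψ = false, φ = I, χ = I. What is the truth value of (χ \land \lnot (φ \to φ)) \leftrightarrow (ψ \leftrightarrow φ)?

I

φ \to φ = I \to I = true  [min(1, 1−½+½)]
\lnot (φ \to φ) = \lnot true = false
χ \land \lnot (φ \to φ) = I \land false = false
ψ \leftrightarrow φ = false \leftrightarrow I = I
(χ \land \lnot (φ \to φ)) \leftrightarrow (ψ \leftrightarrow φ) = false \leftrightarrow I = I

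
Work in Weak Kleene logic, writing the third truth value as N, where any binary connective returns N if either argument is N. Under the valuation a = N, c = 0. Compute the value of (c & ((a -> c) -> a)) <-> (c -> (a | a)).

a -> c = N -> 0 = N  [any arg is the third value ⇒ result is the third value]
(a -> c) -> a = N -> N = N
c & ((a -> c) -> a) = 0 & N = N
a | a = N | N = N
c -> (a | a) = 0 -> N = N
(c & ((a -> c) -> a)) <-> (c -> (a | a)) = N <-> N = N

N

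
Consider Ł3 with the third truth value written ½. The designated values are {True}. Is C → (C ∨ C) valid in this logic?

Yes

Every assignment of C over {True, ½, False} gives a value in {True}.
In particular, with C=½: C → (C ∨ C) = True.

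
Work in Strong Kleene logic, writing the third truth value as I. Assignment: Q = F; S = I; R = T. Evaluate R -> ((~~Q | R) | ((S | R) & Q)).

~Q = ~F = T
~~Q = ~T = F
~~Q | R = F | T = T
S | R = I | T = T
(S | R) & Q = T & F = F
(~~Q | R) | ((S | R) & Q) = T | F = T
R -> ((~~Q | R) | ((S | R) & Q)) = T -> T = T

T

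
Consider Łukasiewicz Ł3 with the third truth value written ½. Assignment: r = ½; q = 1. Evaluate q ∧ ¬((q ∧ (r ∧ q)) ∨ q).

r ∧ q = ½ ∧ 1 = ½
q ∧ (r ∧ q) = 1 ∧ ½ = ½
(q ∧ (r ∧ q)) ∨ q = ½ ∨ 1 = 1
¬((q ∧ (r ∧ q)) ∨ q) = ¬1 = 0
q ∧ ¬((q ∧ (r ∧ q)) ∨ q) = 1 ∧ 0 = 0

0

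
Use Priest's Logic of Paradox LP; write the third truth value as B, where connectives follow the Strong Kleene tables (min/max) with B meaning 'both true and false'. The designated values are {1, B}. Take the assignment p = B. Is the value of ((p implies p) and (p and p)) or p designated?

Yes

p implies p = B implies B = B
p and p = B and B = B
(p implies p) and (p and p) = B and B = B
((p implies p) and (p and p)) or p = B or B = B
B ∈ {1, B}.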